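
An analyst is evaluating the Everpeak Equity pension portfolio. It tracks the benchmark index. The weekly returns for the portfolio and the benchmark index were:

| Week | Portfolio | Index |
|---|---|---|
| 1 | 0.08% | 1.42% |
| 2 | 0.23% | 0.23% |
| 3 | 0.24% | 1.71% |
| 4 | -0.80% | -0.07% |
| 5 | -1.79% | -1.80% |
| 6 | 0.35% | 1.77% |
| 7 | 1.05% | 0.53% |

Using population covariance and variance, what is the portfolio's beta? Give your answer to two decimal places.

r̄p = -0.0914%,  r̄m = 0.5414%
Cov = Σ(rp − r̄p)(rm − r̄m) / 7 = 0.7682
Var(rm) = Σ(rm − r̄m)² / 7 = 1.3714
β = Cov / Var = 0.7682 / 1.3714 = 0.5602

0.56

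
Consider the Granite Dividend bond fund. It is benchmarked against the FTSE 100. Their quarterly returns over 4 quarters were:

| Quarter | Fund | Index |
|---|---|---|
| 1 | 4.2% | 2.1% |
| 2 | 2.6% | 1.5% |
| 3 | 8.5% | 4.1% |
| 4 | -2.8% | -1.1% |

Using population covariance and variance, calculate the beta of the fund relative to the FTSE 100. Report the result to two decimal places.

r̄p = 3.1250%,  r̄m = 1.6500%
Cov = Σ(rp − r̄p)(rm − r̄m) / 4 = 7.5063
Var(rm) = Σ(rm − r̄m)² / 4 = 3.4475
β = Cov / Var = 7.5063 / 3.4475 = 2.1773

2.18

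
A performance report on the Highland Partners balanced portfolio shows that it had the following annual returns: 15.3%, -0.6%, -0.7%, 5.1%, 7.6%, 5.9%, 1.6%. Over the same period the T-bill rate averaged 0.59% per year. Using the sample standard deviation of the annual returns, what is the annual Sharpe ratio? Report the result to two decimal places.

0.77

r̄ = (15.3 − 0.6 − 0.7 + 5.1 + 7.6 + 5.9 + 1.6) / 7 = 34.20 / 7 = 4.8857%
Sample std dev = √[188.9886 / 6] = 5.6123%
Sharpe = (r̄ − rf) / σ = (4.8857 − 0.59) / 5.6123 = 4.2957 / 5.6123 = 0.7654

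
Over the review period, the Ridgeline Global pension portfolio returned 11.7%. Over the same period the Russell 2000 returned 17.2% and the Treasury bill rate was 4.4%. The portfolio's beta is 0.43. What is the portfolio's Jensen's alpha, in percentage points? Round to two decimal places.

CAPM expected return = Rf + β(Rm − Rf) = 4.4% + 0.43 × (17.2% − 4.4%) = 4.4 + 0.43 × 12.80 = 9.9040%
Jensen's α = Rp − E[R] = 11.7% − 9.9040% = 1.7960

1.80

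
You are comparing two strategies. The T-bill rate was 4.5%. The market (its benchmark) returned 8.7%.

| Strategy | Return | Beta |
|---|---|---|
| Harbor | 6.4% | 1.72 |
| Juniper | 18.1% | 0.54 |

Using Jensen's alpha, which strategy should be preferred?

Harbor: α = 6.4% − [4.5% + 1.72 × (8.7% − 4.5%)] = -5.324
Juniper: α = 18.1% − [4.5% + 0.54 × (8.7% − 4.5%)] = 11.332
Highest: Juniper (11.332).

Juniper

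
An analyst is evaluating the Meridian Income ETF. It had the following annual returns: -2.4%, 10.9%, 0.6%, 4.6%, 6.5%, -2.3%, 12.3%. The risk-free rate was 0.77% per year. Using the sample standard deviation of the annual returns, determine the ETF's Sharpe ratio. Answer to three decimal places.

μ = (-2.4 + 10.9 + 0.6 + 4.6 + 6.5 − 2.3 + 12.3) / 7 = 30.20 / 7 = 4.3143%
Σ(r − μ)² = (-2.4 − 4.3143)² + (10.9 − 4.3143)² + … = 214.6286
sample σ = √(214.6286 / 6) = √35.7714 = 5.9809%
Sharpe = (μ − rf) / σ = (4.3143 − 0.77) / 5.9809 = 3.5443 / 5.9809 = 0.5926

0.593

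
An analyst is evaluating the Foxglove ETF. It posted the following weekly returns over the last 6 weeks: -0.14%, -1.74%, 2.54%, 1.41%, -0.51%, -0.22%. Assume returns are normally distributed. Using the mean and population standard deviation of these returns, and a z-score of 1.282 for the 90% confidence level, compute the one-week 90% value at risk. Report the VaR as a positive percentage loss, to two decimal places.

Mean return μ = 1.340 / 6 = 0.2233%
Σ(r − μ)² = (-0.14 − 0.2233)² + (-1.74 − 0.2233)² + (2.54 − 0.2233)² + … = 11.4961
population σ = √(11.4961 / 6) = √1.9160 = 1.3842%
VaR = −(μ − z·σ) = −(0.2233 − 1.282 × 1.3842) = −(-1.5512) = 1.5512%

1.55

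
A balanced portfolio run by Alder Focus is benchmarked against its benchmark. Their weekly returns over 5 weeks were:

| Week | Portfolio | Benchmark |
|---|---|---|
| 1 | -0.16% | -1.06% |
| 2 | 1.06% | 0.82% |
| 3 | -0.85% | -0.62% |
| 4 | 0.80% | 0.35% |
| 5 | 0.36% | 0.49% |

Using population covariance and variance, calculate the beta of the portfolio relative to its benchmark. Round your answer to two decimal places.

0.80

r̄p = 0.2420%,  r̄m = -0.0040%
Cov = Σ(rp − r̄p)(rm − r̄m) / 5 = 0.4054
Var(rm) = Σ(rm − r̄m)² / 5 = 0.5086
β = Cov / Var = 0.4054 / 0.5086 = 0.7971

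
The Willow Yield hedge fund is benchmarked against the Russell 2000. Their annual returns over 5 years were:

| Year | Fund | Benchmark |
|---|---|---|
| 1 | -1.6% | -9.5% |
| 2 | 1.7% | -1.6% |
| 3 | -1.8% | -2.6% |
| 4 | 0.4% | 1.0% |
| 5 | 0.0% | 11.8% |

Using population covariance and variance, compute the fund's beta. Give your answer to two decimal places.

r̄p = -0.2600%,  r̄m = -0.1800%
Cov = Σ(rp − r̄p)(rm − r̄m) / 5 = 3.4652
Var(rm) = Σ(rm − r̄m)² / 5 = 47.9296
β = Cov / Var = 3.4652 / 47.9296 = 0.0723

0.07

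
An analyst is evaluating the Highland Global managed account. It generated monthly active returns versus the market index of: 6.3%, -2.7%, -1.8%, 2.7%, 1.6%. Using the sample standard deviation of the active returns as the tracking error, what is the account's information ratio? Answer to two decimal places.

0.34

r̄ = (6.3 − 2.7 − 1.8 + 2.7 + 1.6) / 5 = 6.10 / 5 = 1.2200%
Σ(r − r̄)² = 52.6280; sample σ = √(52.6280/4) = 3.6273%
IR = r̄ / tracking error = 1.2200 / 3.6273 = 0.3363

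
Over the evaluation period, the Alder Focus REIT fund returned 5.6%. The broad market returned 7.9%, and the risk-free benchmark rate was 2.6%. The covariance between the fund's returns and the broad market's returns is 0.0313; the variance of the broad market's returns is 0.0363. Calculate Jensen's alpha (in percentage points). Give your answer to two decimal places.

β = Cov / Var = 0.0313 / 0.0363 = 0.8623
E[R] = Rf + β(Rm − Rf) = 2.6% + 0.8623 × (7.9% − 2.6%) = 7.1702%
α = Rp − E[R] = 5.6% − 7.1702% = -1.5702

-1.57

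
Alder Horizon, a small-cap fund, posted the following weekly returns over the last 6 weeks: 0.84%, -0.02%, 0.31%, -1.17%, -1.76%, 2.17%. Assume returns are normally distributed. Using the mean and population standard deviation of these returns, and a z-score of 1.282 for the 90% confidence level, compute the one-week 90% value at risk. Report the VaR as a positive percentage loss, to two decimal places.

1.59

Mean return r̄ = 0.370 / 6 = 0.0617%
Σ(r − r̄)² = 9.9547; population σ = √(9.9547/6) = 1.2881%
VaR = −(r̄ − z·σ) = −(0.0617 − 1.282 × 1.2881) = −(-1.5896) = 1.5896%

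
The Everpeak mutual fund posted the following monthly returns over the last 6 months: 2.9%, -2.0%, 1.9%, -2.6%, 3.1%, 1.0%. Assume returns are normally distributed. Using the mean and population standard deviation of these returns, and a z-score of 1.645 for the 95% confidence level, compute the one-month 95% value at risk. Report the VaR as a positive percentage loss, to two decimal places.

2.98

μ = (2.9 − 2 + 1.9 − 2.6 + 3.1 + 1) / 6 = 4.30 / 6 = 0.7167%
Σ(r − μ)² = (2.9 − 0.7167)² + (-2 − 0.7167)² + (1.9 − 0.7167)² + … = 30.3083
population σ = √(30.3083 / 6) = √5.0514 = 2.2475%
VaR = −(μ − z·σ) = −(0.7167 − 1.645 × 2.2475) = −(-2.9804) = 2.9804%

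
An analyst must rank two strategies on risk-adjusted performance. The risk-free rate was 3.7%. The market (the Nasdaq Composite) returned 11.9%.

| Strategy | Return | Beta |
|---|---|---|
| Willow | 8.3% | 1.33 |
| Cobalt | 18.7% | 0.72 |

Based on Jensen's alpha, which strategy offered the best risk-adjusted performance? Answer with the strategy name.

Cobalt

Willow: α = 8.3% − [3.7% + 1.33 × (11.9% − 3.7%)] = -6.306
Cobalt: α = 18.7% − [3.7% + 0.72 × (11.9% − 3.7%)] = 9.096
Highest: Cobalt (9.096).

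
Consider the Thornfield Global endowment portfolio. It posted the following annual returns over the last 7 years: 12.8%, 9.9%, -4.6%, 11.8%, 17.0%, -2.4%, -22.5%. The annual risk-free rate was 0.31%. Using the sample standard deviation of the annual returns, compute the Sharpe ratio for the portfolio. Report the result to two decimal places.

r̄ = (12.8 + 9.9 − 4.6 + 11.8 + 17 − 2.4 − 22.5) / 7 = 3.1429%
Σ(r − r̄)² = 1154.1171; sample σ = √(1154.1171/6) = 13.8691%
Sharpe = (r̄ − rf) / σ = (3.1429 − 0.31) / 13.8691 = 2.8329 / 13.8691 = 0.2043

0.20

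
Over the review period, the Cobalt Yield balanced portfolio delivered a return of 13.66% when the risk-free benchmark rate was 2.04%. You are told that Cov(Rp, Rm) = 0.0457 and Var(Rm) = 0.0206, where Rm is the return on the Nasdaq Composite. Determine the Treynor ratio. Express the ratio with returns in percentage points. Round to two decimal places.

5.24

β = Cov / Var = 0.0457 / 0.0206 = 2.2184
Treynor = (Rp − Rf) / β = (13.66% − 2.04%) / 2.2184 = 11.62 / 2.2184 = 5.2380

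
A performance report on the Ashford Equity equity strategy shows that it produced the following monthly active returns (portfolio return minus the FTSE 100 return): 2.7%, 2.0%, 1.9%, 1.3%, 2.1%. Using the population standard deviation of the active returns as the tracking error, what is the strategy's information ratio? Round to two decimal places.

r̄ = (2.7 + 2 + 1.9 + 1.3 + 2.1) / 5 = 2.0000%
Σ(r − r̄)² = 1.0000; population σ = √(1.0000/5) = 0.4472%
IR = r̄ / tracking error = 2.0000 / 0.4472 = 4.4723

4.47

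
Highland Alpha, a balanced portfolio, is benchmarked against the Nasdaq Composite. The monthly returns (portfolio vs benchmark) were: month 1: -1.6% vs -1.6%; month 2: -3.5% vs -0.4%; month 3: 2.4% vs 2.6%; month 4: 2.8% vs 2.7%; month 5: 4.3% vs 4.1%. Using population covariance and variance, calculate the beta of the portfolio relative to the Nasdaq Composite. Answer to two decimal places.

1.28

r̄p = 0.8800%,  r̄m = 1.4800%
Cov = Σ(rp − r̄p)(rm − r̄m) / 5 = 5.7756
Var(rm) = Σ(rm − r̄m)² / 5 = 4.5256
β = Cov / Var = 5.7756 / 4.5256 = 1.2762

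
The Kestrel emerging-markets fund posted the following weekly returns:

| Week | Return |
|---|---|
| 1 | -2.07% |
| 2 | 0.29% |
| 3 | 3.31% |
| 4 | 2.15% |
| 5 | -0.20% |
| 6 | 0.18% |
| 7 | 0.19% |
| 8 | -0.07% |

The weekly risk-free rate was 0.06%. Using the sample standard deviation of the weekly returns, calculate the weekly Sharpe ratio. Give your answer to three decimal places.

r̄ = (-2.07 + 0.29 + 3.31 + 2.15 − 0.2 + 0.18 + 0.19 − 0.07) / 8 = 3.780 / 8 = 0.4725%
Σ(r − r̄)² = 18.2750; sample σ = √(18.2750/7) = 1.6158%
Sharpe = (r̄ − rf) / σ = (0.4725 − 0.06) / 1.6158 = 0.4125 / 1.6158 = 0.2553

0.255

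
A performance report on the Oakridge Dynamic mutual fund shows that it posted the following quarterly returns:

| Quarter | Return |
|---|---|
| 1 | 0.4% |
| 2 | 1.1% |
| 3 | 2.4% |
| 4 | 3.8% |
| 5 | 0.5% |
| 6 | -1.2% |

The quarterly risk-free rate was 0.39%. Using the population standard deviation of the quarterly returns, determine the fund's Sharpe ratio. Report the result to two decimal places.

0.49

Mean return μ = 7.00 / 6 = 1.1667%
Σ(r − μ)² = (0.4 − 1.1667)² + (1.1 − 1.1667)² + … = 15.0933
population σ = √(15.0933 / 6) = √2.5156 = 1.5861%
Sharpe = (μ − rf) / σ = (1.1667 − 0.39) / 1.5861 = 0.7767 / 1.5861 = 0.4897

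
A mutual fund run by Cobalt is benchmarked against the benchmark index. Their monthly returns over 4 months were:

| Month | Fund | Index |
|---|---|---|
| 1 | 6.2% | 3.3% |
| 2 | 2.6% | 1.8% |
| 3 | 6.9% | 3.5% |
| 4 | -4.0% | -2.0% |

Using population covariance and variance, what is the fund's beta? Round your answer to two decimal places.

r̄p = 2.9250%,  r̄m = 1.6500%
Cov = Σ(rp − r̄p)(rm − r̄m) / 4 = 9.4963
Var(rm) = Σ(rm − r̄m)² / 4 = 4.8725
β = Cov / Var = 9.4963 / 4.8725 = 1.9490

1.95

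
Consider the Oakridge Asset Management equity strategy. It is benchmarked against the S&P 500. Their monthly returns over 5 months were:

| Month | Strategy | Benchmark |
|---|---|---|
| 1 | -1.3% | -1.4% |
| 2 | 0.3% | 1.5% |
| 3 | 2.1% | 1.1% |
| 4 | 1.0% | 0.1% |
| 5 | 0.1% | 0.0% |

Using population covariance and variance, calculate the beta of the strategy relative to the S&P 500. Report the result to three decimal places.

r̄p = 0.4400%,  r̄m = 0.2600%
Cov = Σ(rp − r̄p)(rm − r̄m) / 5 = 0.8216
Var(rm) = Σ(rm − r̄m)² / 5 = 1.0184
β = Cov / Var = 0.8216 / 1.0184 = 0.8068

0.807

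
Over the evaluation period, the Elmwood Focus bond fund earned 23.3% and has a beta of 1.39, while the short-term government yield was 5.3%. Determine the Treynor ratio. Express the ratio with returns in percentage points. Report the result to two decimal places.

Treynor = (Rp − Rf) / β = (23.3% − 5.3%) / 1.39 = 18.00 / 1.39 = 12.9496

12.95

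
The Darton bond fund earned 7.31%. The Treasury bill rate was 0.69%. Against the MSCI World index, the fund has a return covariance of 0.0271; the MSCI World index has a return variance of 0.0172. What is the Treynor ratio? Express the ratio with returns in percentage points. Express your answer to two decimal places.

β = Cov / Var = 0.0271 / 0.0172 = 1.5756
Treynor = (Rp − Rf) / β = (7.31% − 0.69%) / 1.5756 = 6.62 / 1.5756 = 4.2016

4.20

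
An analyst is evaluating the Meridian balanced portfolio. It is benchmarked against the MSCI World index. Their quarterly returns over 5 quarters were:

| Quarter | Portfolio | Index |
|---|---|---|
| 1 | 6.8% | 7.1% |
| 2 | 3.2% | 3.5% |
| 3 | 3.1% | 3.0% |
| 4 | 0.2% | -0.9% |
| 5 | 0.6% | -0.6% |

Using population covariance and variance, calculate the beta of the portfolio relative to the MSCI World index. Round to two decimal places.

r̄p = 2.7800%,  r̄m = 2.4200%
Cov = Σ(rp − r̄p)(rm − r̄m) / 5 = 6.9204
Var(rm) = Σ(rm − r̄m)² / 5 = 8.7096
β = Cov / Var = 6.9204 / 8.7096 = 0.7946

0.79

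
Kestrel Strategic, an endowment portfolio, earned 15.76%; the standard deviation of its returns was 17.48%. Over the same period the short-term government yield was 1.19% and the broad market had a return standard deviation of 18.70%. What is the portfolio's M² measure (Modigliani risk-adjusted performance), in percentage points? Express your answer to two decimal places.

16.78

Sharpe = (Rp − Rf) / σp = (15.76% − 1.19%) / 17.48% = 0.8335
M² = Rf + Sharpe × σm = 1.19% + 0.8335 × 18.70% = 16.7765%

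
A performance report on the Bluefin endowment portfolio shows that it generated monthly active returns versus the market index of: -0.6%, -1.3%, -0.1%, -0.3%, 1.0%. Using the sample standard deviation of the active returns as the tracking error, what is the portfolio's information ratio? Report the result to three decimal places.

-0.310

r̄ = (-0.6 − 1.3 − 0.1 − 0.3 + 1) / 5 = -0.2600%
Σ(r − r̄)² = (-0.6 − (-0.2600))² + (-1.3 − (-0.2600))² + (-0.1 − (-0.2600))² + … = 2.8120
σ = √[2.8120 / 4] = 0.8385%
IR = r̄ / tracking error = -0.2600 / 0.8385 = -0.3101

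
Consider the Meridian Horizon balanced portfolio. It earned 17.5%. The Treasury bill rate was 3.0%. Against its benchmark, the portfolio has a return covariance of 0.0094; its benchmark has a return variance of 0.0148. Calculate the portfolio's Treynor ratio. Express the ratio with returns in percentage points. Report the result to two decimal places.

22.83

β = Cov / Var = 0.0094 / 0.0148 = 0.6351
Treynor = (Rp − Rf) / β = (17.5% − 3.0%) / 0.6351 = 14.50 / 0.6351 = 22.8311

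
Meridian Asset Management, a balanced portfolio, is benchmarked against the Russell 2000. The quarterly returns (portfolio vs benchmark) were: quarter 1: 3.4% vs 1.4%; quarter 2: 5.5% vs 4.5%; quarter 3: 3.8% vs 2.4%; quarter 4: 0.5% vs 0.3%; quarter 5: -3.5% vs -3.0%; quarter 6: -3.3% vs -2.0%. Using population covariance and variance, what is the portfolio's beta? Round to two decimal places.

1.34

r̄p = 1.0667%,  r̄m = 0.6000%
Cov = Σ(rp − r̄p)(rm − r̄m) / 6 = 8.6733
Var(rm) = Σ(rm − r̄m)² / 6 = 6.4833
β = Cov / Var = 8.6733 / 6.4833 = 1.3378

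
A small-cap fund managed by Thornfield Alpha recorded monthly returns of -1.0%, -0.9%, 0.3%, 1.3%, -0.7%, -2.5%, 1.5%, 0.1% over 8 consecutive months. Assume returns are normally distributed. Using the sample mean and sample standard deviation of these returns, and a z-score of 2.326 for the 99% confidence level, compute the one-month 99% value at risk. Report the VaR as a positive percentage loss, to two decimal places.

Mean return r̄ = -1.90 / 8 = -0.2375%
Σ(r − r̄)² = 12.1388; sample σ = √(12.1388/7) = 1.3169%
VaR = −(r̄ − z·σ) = −(-0.2375 − 2.326 × 1.3169) = −(-3.3006) = 3.3006%

3.30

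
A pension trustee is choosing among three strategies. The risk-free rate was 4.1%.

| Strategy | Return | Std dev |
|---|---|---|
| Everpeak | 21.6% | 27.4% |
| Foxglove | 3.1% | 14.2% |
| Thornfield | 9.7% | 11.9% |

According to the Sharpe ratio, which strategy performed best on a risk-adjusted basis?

Everpeak: Sharpe ratio = (21.6% − 4.1%) / 27.4% = 0.639
Foxglove: Sharpe ratio = (3.1% − 4.1%) / 14.2% = -0.070
Thornfield: Sharpe ratio = (9.7% − 4.1%) / 11.9% = 0.471
Highest: Everpeak (0.639).

Everpeak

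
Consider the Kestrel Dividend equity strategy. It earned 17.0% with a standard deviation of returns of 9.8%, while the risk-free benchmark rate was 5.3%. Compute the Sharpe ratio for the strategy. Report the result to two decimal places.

Sharpe = (Rp − Rf) / σp = (17.0% − 5.3%) / 9.8% = 11.70% / 9.8% = 1.1939

1.19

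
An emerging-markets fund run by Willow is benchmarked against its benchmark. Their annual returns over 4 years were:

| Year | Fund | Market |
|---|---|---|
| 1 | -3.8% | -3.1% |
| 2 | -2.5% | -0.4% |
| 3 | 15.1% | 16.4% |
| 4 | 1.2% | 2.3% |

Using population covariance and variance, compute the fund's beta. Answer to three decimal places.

r̄p = 2.5000%,  r̄m = 3.8000%
Cov = Σ(rp − r̄p)(rm − r̄m) / 4 = 56.2950
Var(rm) = Σ(rm − r̄m)² / 4 = 56.5650
β = Cov / Var = 56.2950 / 56.5650 = 0.9952

0.995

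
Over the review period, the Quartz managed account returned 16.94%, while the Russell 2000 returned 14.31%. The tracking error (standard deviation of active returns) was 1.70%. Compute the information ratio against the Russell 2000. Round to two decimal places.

1.55

IR = (Rp − Rb) / TE = (16.94% − 14.31%) / 1.70% = 2.63% / 1.70% = 1.5471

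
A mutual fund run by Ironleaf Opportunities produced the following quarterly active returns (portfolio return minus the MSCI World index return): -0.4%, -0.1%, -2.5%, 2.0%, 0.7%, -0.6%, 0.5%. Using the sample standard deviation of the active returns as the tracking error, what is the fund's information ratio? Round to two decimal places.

-0.04

μ = (-0.4 − 0.1 − 2.5 + 2 + 0.7 − 0.6 + 0.5) / 7 = -0.40 / 7 = -0.0571%
Sample std dev = √[11.4971 / 6] = 1.3843%
IR = μ / tracking error = -0.0571 / 1.3843 = -0.0412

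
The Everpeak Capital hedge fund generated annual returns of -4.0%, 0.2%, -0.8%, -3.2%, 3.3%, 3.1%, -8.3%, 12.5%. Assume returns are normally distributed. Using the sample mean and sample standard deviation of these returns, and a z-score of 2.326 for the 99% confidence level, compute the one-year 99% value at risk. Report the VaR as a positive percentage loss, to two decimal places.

r̄ = (-4 + 0.2 − 0.8 − 3.2 + 3.3 + 3.1 − 8.3 + 12.5) / 8 = 2.80 / 8 = 0.3500%
Σ(r − r̄)² = (-4 − 0.3500)² + (0.2 − 0.3500)² + (-0.8 − 0.3500)² + … = 271.5800
sample σ = √(271.5800 / 7) = √38.7971 = 6.2287%
VaR = −(r̄ − z·σ) = −(0.3500 − 2.326 × 6.2287) = −(-14.1380) = 14.1380%

14.14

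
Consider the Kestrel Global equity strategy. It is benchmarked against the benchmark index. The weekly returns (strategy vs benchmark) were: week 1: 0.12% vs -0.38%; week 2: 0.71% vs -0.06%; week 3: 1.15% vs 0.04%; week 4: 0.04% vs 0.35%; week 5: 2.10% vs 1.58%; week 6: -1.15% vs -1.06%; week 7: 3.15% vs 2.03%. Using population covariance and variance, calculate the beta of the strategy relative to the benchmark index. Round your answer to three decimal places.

r̄p = 0.8743%,  r̄m = 0.3571%
Cov = Σ(rp − r̄p)(rm − r̄m) / 7 = 1.2454
Var(rm) = Σ(rm − r̄m)² / 7 = 1.0172
β = Cov / Var = 1.2454 / 1.0172 = 1.2243

1.224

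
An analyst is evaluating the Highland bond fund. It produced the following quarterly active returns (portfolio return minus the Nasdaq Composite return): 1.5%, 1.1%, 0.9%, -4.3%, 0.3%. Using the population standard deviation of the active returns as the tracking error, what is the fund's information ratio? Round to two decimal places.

r̄ = (1.5 + 1.1 + 0.9 − 4.3 + 0.3) / 5 = -0.50 / 5 = -0.1000%
Population σ = √[Σ(r − r̄)² / 5] = √[22.8000 / 5] = √4.5600 = 2.1354%
IR = r̄ / tracking error = -0.1000 / 2.1354 = -0.0468

-0.05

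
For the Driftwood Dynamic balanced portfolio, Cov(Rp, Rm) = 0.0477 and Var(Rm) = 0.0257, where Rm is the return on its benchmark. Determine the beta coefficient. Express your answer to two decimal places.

1.86

β = Cov(Rp, Rm) / Var(Rm) = 0.0477 / 0.0257 = 1.8560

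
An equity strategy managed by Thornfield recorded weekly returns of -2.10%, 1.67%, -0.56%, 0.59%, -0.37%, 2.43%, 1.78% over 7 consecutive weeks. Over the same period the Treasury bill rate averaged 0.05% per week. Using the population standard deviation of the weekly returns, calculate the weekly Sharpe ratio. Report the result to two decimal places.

r̄ = (-2.1 + 1.67 − 0.56 + 0.59 − 0.37 + 2.43 + 1.78) / 7 = 3.440 / 7 = 0.4914%
Σ(r − r̄)² = 15.3803; population σ = √(15.3803/7) = 1.4823%
Sharpe = (r̄ − rf) / σ = (0.4914 − 0.05) / 1.4823 = 0.4414 / 1.4823 = 0.2978

0.30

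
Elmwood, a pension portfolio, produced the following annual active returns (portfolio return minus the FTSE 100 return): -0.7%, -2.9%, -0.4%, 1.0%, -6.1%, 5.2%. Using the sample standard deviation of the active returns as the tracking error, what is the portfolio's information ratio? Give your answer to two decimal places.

r̄ = (-0.7 − 2.9 − 0.4 + 1 − 6.1 + 5.2) / 6 = -0.6500%
Σ(r − r̄)² = 71.7750; sample σ = √(71.7750/5) = 3.7888%
IR = r̄ / tracking error = -0.6500 / 3.7888 = -0.1716

-0.17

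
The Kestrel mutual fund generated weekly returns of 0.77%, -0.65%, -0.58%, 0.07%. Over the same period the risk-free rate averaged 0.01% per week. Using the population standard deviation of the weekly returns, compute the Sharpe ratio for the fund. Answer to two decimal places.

-0.19

r̄ = (0.77 − 0.65 − 0.58 + 0.07) / 4 = -0.390 / 4 = -0.0975%
Population std dev = √[1.3187 / 4] = 0.5742%
Sharpe = (r̄ − rf) / σ = (-0.0975 − 0.01) / 0.5742 = -0.1075 / 0.5742 = -0.1872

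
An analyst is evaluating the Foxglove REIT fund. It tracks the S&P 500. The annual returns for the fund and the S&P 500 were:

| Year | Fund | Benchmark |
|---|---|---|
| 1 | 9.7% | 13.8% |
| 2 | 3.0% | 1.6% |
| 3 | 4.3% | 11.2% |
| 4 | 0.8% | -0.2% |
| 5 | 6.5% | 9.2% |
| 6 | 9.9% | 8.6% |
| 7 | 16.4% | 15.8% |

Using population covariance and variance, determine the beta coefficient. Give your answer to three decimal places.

r̄p = 7.2286%,  r̄m = 8.5714%
Cov = Σ(rp − r̄p)(rm − r̄m) / 7 = 22.4294
Var(rm) = Σ(rm − r̄m)² / 7 = 30.3478
β = Cov / Var = 22.4294 / 30.3478 = 0.7391

0.739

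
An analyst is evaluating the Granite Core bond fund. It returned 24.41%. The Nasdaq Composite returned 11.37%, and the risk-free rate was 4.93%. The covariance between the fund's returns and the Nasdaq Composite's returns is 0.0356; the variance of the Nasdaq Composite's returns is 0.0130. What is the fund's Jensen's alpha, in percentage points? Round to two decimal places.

β = Cov / Var = 0.0356 / 0.0130 = 2.7385
E[R] = Rf + β(Rm − Rf) = 4.93% + 2.7385 × (11.37% − 4.93%) = 22.5659%
α = Rp − E[R] = 24.41% − 22.5659% = 1.8441

1.84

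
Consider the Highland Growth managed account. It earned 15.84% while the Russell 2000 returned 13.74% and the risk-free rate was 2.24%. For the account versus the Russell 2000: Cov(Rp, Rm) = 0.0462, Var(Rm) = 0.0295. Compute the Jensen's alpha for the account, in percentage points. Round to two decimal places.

β = Cov / Var = 0.0462 / 0.0295 = 1.5661
E[R] = Rf + β(Rm − Rf) = 2.24% + 1.5661 × (13.74% − 2.24%) = 20.2502%
α = Rp − E[R] = 15.84% − 20.2502% = -4.4102

-4.41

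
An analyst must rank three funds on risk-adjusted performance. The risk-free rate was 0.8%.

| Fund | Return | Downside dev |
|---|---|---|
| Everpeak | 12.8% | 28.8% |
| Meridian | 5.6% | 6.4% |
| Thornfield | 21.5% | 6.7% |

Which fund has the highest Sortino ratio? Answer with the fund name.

Everpeak: Sortino ratio = (12.8% − 0.8%) / 28.8% = 0.417
Meridian: Sortino ratio = (5.6% − 0.8%) / 6.4% = 0.750
Thornfield: Sortino ratio = (21.5% − 0.8%) / 6.7% = 3.090
Highest: Thornfield (3.090).

Thornfield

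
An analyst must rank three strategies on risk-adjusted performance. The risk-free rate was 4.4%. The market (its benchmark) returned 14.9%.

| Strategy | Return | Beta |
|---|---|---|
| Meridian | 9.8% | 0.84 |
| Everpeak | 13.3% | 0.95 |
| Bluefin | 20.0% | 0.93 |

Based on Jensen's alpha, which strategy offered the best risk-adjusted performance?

Bluefin

Meridian: α = 9.8% − [4.4% + 0.84 × (14.9% − 4.4%)] = -3.420
Everpeak: α = 13.3% − [4.4% + 0.95 × (14.9% − 4.4%)] = -1.075
Bluefin: α = 20.0% − [4.4% + 0.93 × (14.9% − 4.4%)] = 5.835
Highest: Bluefin (5.835).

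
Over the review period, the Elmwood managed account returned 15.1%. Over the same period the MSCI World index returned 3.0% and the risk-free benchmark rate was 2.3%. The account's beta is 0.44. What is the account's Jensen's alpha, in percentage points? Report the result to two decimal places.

CAPM expected return = Rf + β(Rm − Rf) = 2.3% + 0.44 × (3.0% − 2.3%) = 2.3 + 0.44 × 0.70 = 2.6080%
Jensen's α = Rp − E[R] = 15.1% − 2.6080% = 12.4920

12.49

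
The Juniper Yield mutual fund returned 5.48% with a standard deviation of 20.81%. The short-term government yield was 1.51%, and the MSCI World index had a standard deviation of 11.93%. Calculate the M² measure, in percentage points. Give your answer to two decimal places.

Sharpe = (Rp − Rf) / σp = (5.48% − 1.51%) / 20.81% = 0.1908
M² = Rf + Sharpe × σm = 1.51% + 0.1908 × 11.93% = 3.7862%

3.79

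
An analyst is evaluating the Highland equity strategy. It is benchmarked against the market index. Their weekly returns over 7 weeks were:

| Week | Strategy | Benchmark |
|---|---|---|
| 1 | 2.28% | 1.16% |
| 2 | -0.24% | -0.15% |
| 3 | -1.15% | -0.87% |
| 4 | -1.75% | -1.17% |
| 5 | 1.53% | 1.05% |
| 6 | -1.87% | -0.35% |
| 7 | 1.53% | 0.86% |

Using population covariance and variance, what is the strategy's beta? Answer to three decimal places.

r̄p = 0.0471%,  r̄m = 0.0757%
Cov = Σ(rp − r̄p)(rm − r̄m) / 7 = 1.3258
Var(rm) = Σ(rm − r̄m)² / 7 = 0.7741
β = Cov / Var = 1.3258 / 0.7741 = 1.7127

1.713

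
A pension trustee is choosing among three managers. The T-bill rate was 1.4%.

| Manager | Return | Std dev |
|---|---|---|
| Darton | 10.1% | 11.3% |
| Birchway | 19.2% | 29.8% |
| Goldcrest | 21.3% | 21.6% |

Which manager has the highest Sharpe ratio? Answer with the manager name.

Goldcrest

Darton: Sharpe ratio = (10.1% − 1.4%) / 11.3% = 0.770
Birchway: Sharpe ratio = (19.2% − 1.4%) / 29.8% = 0.597
Goldcrest: Sharpe ratio = (21.3% − 1.4%) / 21.6% = 0.921
Highest: Goldcrest (0.921).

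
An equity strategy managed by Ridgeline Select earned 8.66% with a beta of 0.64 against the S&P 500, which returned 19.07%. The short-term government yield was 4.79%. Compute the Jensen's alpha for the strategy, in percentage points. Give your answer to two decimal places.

CAPM expected return = Rf + β(Rm − Rf) = 4.79% + 0.64 × (19.07% − 4.79%) = 4.79 + 0.64 × 14.28 = 13.9292%
Jensen's α = Rp − E[R] = 8.66% − 13.9292% = -5.2692

-5.27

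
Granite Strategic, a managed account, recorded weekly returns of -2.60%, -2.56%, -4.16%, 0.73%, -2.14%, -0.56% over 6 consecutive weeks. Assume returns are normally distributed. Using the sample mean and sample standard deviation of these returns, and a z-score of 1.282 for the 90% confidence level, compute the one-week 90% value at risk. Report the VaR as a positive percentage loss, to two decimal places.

4.09

Mean return r̄ = -11.290 / 6 = -1.8817%
Σ(r − r̄)² = (-2.6 − (-1.8817))² + (-2.56 − (-1.8817))² + … = 14.8013
σ = √[14.8013 / 5] = 1.7205%
VaR = −(r̄ − z·σ) = −(-1.8817 − 1.282 × 1.7205) = −(-4.0874) = 4.0874%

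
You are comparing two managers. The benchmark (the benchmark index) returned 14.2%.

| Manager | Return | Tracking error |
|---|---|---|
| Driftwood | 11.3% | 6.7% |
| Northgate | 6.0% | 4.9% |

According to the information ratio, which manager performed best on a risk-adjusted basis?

Driftwood: IR = (11.3% − 14.2%) / 6.7% = -0.433
Northgate: IR = (6.0% − 14.2%) / 4.9% = -1.673
Highest: Driftwood (-0.433).

Driftwood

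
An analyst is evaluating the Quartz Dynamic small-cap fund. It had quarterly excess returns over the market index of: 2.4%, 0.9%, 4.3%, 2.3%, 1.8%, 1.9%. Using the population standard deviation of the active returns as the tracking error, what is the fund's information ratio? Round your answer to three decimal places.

2.199

r̄ = (2.4 + 0.9 + 4.3 + 2.3 + 1.8 + 1.9) / 6 = 13.60 / 6 = 2.2667%
Σ(r − r̄)² = (2.4 − 2.2667)² + (0.9 − 2.2667)² + … = 6.3733
σ = √[6.3733 / 6] = 1.0306%
IR = r̄ / tracking error = 2.2667 / 1.0306 = 2.1994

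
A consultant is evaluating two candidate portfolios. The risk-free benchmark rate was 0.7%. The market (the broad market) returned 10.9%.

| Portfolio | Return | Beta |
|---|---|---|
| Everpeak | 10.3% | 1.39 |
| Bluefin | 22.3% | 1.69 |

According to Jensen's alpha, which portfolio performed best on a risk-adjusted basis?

Bluefin

Everpeak: α = 10.3% − [0.7% + 1.39 × (10.9% − 0.7%)] = -4.578
Bluefin: α = 22.3% − [0.7% + 1.69 × (10.9% − 0.7%)] = 4.362
Highest: Bluefin (4.362).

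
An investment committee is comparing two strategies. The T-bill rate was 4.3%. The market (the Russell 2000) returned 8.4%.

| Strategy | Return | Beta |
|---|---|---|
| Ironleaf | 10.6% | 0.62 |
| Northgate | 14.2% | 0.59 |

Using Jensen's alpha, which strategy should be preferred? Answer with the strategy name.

Northgate

Ironleaf: α = 10.6% − [4.3% + 0.62 × (8.4% − 4.3%)] = 3.758
Northgate: α = 14.2% − [4.3% + 0.59 × (8.4% − 4.3%)] = 7.481
Highest: Northgate (7.481).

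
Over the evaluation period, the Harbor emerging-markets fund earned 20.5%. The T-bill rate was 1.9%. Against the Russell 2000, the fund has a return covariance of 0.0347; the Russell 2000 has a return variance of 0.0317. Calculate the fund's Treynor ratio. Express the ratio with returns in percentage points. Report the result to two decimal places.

16.99

β = Cov / Var = 0.0347 / 0.0317 = 1.0946
Treynor = (Rp − Rf) / β = (20.5% − 1.9%) / 1.0946 = 18.60 / 1.0946 = 16.9925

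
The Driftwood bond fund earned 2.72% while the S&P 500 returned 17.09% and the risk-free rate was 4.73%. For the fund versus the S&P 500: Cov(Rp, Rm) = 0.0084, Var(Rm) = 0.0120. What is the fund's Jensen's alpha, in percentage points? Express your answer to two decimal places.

-10.66

β = Cov / Var = 0.0084 / 0.0120 = 0.7000
E[R] = Rf + β(Rm − Rf) = 4.73% + 0.7000 × (17.09% − 4.73%) = 13.3820%
α = Rp − E[R] = 2.72% − 13.3820% = -10.6620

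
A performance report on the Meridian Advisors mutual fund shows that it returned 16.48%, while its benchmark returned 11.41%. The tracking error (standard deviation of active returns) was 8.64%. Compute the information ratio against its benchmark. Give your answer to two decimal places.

0.59

IR = (Rp − Rb) / TE = (16.48% − 11.41%) / 8.64% = 5.07% / 8.64% = 0.5868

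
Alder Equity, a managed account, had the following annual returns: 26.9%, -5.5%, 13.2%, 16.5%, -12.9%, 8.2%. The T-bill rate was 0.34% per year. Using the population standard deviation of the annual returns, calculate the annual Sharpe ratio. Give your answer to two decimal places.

Mean return μ = 46.40 / 6 = 7.7333%
Σ(r − μ)² = (26.9 − 7.7333)² + (-5.5 − 7.7333)² + (13.2 − 7.7333)² + … = 1075.1733
population σ = √(1075.1733 / 6) = √179.1956 = 13.3864%
Sharpe = (μ − rf) / σ = (7.7333 − 0.34) / 13.3864 = 7.3933 / 13.3864 = 0.5523

0.55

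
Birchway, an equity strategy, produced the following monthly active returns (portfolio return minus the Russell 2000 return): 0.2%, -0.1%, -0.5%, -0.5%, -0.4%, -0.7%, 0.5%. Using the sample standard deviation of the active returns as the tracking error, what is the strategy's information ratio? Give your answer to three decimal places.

Mean return r̄ = -1.50 / 7 = -0.2143%
Sample σ = √[Σ(r − r̄)² / 6] = √[1.1286 / 6] = √0.1881 = 0.4337%
IR = r̄ / tracking error = -0.2143 / 0.4337 = -0.4941

-0.494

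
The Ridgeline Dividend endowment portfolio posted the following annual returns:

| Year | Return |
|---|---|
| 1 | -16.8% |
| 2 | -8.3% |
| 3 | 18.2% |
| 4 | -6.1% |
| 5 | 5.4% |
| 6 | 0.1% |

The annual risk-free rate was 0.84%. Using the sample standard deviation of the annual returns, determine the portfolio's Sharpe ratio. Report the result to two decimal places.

Mean return r̄ = -7.50 / 6 = -1.2500%
Sample σ = √[Σ(r − r̄)² / 5] = √[739.3750 / 5] = √147.8750 = 12.1604%
Sharpe = (r̄ − rf) / σ = (-1.2500 − 0.84) / 12.1604 = -2.0900 / 12.1604 = -0.1719

-0.17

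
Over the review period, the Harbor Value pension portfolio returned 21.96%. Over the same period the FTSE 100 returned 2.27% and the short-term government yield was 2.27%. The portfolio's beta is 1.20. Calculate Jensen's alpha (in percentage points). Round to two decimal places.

19.69

CAPM expected return = Rf + β(Rm − Rf) = 2.27% + 1.20 × (2.27% − 2.27%) = 2.27 + 1.20 × 0.00 = 2.2700%
Jensen's α = Rp − E[R] = 21.96% − 2.2700% = 19.6900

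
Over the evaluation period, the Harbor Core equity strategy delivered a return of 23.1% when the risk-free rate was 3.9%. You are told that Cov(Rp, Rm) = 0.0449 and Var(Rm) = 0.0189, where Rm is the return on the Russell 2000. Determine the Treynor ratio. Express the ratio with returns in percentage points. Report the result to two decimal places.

β = Cov / Var = 0.0449 / 0.0189 = 2.3757
Treynor = (Rp − Rf) / β = (23.1% − 3.9%) / 2.3757 = 19.20 / 2.3757 = 8.0818

8.08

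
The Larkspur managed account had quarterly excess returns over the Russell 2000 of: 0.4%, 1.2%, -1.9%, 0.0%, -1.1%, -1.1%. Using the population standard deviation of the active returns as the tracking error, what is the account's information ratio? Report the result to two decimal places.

r̄ = (0.4 + 1.2 − 1.9 + 0 − 1.1 − 1.1) / 6 = -0.4167%
Population σ = √[Σ(r − r̄)² / 6] = √[6.5883 / 6] = √1.0981 = 1.0479%
IR = r̄ / tracking error = -0.4167 / 1.0479 = -0.3977

-0.40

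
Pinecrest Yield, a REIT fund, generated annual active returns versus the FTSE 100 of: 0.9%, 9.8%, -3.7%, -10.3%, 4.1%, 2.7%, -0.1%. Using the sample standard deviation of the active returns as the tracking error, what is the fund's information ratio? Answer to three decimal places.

0.077

r̄ = (0.9 + 9.8 − 3.7 − 10.3 + 4.1 + 2.7 − 0.1) / 7 = 0.4857%
Sample std dev = √[239.0886 / 6] = 6.3125%
IR = r̄ / tracking error = 0.4857 / 6.3125 = 0.0769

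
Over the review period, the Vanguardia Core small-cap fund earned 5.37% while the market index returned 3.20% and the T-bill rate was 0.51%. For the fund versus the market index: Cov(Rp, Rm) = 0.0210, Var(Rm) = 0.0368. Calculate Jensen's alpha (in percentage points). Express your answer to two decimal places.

3.32

β = Cov / Var = 0.0210 / 0.0368 = 0.5707
E[R] = Rf + β(Rm − Rf) = 0.51% + 0.5707 × (3.20% − 0.51%) = 2.0452%
α = Rp − E[R] = 5.37% − 2.0452% = 3.3248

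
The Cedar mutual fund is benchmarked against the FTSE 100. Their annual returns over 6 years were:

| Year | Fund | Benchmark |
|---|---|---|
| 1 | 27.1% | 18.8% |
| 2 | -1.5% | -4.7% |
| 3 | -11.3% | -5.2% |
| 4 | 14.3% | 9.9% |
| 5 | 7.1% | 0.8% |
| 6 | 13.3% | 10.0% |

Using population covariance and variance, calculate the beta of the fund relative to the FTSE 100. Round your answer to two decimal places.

1.35

r̄p = 8.1667%,  r̄m = 4.9333%
Cov = Σ(rp − r̄p)(rm − r̄m) / 6 = 102.3011
Var(rm) = Σ(rm − r̄m)² / 6 = 75.8656
β = Cov / Var = 102.3011 / 75.8656 = 1.3485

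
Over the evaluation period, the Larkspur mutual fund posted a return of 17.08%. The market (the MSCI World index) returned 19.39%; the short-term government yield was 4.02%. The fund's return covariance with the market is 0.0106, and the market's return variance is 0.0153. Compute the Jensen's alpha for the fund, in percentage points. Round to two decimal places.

2.41

β = Cov / Var = 0.0106 / 0.0153 = 0.6928
E[R] = Rf + β(Rm − Rf) = 4.02% + 0.6928 × (19.39% − 4.02%) = 14.6683%
α = Rp − E[R] = 17.08% − 14.6683% = 2.4117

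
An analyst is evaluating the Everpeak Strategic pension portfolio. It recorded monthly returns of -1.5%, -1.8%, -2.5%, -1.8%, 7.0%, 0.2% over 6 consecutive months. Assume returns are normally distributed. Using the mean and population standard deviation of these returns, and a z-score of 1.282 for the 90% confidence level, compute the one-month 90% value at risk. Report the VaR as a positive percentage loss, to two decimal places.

4.25

Mean return r̄ = -0.40 / 6 = -0.0667%
Σ(r − r̄)² = 63.9933; population σ = √(63.9933/6) = 3.2658%
VaR = −(r̄ − z·σ) = −(-0.0667 − 1.282 × 3.2658) = −(-4.2535) = 4.2535%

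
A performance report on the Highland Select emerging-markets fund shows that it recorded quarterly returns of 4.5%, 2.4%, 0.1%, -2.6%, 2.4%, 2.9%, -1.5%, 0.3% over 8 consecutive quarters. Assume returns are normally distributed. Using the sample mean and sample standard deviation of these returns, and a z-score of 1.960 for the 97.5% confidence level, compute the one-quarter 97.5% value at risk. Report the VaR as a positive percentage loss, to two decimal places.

3.64

μ = (4.5 + 2.4 + 0.1 − 2.6 + 2.4 + 2.9 − 1.5 + 0.3) / 8 = 8.50 / 8 = 1.0625%
Σ(r − μ)² = (4.5 − 1.0625)² + (2.4 − 1.0625)² + (0.1 − 1.0625)² + … = 40.2588
sample σ = √(40.2588 / 7) = √5.7513 = 2.3982%
VaR = −(μ − z·σ) = −(1.0625 − 1.960 × 2.3982) = −(-3.6380) = 3.6380%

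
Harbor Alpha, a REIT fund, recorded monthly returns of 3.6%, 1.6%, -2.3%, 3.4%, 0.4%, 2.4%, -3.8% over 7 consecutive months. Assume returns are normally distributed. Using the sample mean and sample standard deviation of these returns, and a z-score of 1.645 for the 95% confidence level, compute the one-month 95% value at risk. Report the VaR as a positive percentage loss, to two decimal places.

3.93

r̄ = (3.6 + 1.6 − 2.3 + 3.4 + 0.4 + 2.4 − 3.8) / 7 = 0.7571%
Sample std dev = √[48.7171 / 6] = 2.8495%
VaR = −(r̄ − z·σ) = −(0.7571 − 1.645 × 2.8495) = −(-3.9303) = 3.9303%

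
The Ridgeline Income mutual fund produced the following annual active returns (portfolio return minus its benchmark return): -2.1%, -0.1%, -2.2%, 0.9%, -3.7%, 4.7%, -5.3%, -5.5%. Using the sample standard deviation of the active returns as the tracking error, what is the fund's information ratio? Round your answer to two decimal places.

r̄ = (-2.1 − 0.1 − 2.2 + 0.9 − 3.7 + 4.7 − 5.3 − 5.5) / 8 = -1.6625%
Σ(r − r̄)² = (-2.1 − (-1.6625))² + (-0.1 − (-1.6625))² + (-2.2 − (-1.6625))² + … = 82.0788
sample σ = √(82.0788 / 7) = √11.7255 = 3.4243%
IR = r̄ / tracking error = -1.6625 / 3.4243 = -0.4855

-0.49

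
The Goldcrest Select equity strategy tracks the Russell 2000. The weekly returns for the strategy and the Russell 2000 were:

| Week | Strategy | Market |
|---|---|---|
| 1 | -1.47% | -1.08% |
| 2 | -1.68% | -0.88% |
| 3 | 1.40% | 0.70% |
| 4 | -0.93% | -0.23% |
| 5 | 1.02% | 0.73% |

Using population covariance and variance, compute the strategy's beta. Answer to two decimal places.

1.64

r̄p = -0.3320%,  r̄m = -0.1520%
Cov = Σ(rp − r̄p)(rm − r̄m) / 5 = 0.9504
Var(rm) = Σ(rm − r̄m)² / 5 = 0.5802
β = Cov / Var = 0.9504 / 0.5802 = 1.6381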